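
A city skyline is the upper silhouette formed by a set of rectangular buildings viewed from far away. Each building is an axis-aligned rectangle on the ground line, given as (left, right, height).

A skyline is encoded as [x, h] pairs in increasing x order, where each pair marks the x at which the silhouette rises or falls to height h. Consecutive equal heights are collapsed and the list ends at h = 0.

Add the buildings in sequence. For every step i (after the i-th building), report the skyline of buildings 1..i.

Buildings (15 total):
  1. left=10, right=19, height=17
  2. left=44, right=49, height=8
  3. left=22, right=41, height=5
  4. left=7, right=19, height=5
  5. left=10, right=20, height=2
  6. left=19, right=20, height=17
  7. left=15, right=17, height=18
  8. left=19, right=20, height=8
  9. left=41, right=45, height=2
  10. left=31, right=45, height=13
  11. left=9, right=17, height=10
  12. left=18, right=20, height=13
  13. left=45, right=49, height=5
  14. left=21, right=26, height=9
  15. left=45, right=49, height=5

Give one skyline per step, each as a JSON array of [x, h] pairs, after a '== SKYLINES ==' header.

== SKYLINES ==
[[10,17],[19,0]]
[[10,17],[19,0],[44,8],[49,0]]
[[10,17],[19,0],[22,5],[41,0],[44,8],[49,0]]
[[7,5],[10,17],[19,0],[22,5],[41,0],[44,8],[49,0]]
[[7,5],[10,17],[19,2],[20,0],[22,5],[41,0],[44,8],[49,0]]
[[7,5],[10,17],[20,0],[22,5],[41,0],[44,8],[49,0]]
[[7,5],[10,17],[15,18],[17,17],[20,0],[22,5],[41,0],[44,8],[49,0]]
[[7,5],[10,17],[15,18],[17,17],[20,0],[22,5],[41,0],[44,8],[49,0]]
[[7,5],[10,17],[15,18],[17,17],[20,0],[22,5],[41,2],[44,8],[49,0]]
[[7,5],[10,17],[15,18],[17,17],[20,0],[22,5],[31,13],[45,8],[49,0]]
[[7,5],[9,10],[10,17],[15,18],[17,17],[20,0],[22,5],[31,13],[45,8],[49,0]]
[[7,5],[9,10],[10,17],[15,18],[17,17],[20,0],[22,5],[31,13],[45,8],[49,0]]
[[7,5],[9,10],[10,17],[15,18],[17,17],[20,0],[22,5],[31,13],[45,8],[49,0]]
[[7,5],[9,10],[10,17],[15,18],[17,17],[20,0],[21,9],[26,5],[31,13],[45,8],[49,0]]
[[7,5],[9,10],[10,17],[15,18],[17,17],[20,0],[21,9],[26,5],[31,13],[45,8],[49,0]]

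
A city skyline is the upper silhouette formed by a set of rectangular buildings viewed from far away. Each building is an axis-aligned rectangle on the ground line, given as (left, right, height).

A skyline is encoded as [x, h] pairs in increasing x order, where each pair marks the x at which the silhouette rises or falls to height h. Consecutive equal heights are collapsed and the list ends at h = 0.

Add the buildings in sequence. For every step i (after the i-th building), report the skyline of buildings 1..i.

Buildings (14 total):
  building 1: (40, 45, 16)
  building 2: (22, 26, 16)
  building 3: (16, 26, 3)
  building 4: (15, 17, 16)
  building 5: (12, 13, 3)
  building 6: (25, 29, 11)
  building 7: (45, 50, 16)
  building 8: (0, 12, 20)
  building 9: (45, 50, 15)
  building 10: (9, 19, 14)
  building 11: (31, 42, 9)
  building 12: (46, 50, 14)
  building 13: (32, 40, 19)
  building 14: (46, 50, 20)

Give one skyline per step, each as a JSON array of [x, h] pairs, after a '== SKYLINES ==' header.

== SKYLINES ==
[[40,16],[45,0]]
[[22,16],[26,0],[40,16],[45,0]]
[[16,3],[22,16],[26,0],[40,16],[45,0]]
[[15,16],[17,3],[22,16],[26,0],[40,16],[45,0]]
[[12,3],[13,0],[15,16],[17,3],[22,16],[26,0],[40,16],[45,0]]
[[12,3],[13,0],[15,16],[17,3],[22,16],[26,11],[29,0],[40,16],[45,0]]
[[12,3],[13,0],[15,16],[17,3],[22,16],[26,11],[29,0],[40,16],[50,0]]
[[0,20],[12,3],[13,0],[15,16],[17,3],[22,16],[26,11],[29,0],[40,16],[50,0]]
[[0,20],[12,3],[13,0],[15,16],[17,3],[22,16],[26,11],[29,0],[40,16],[50,0]]
[[0,20],[12,14],[15,16],[17,14],[19,3],[22,16],[26,11],[29,0],[40,16],[50,0]]
[[0,20],[12,14],[15,16],[17,14],[19,3],[22,16],[26,11],[29,0],[31,9],[40,16],[50,0]]
[[0,20],[12,14],[15,16],[17,14],[19,3],[22,16],[26,11],[29,0],[31,9],[40,16],[50,0]]
[[0,20],[12,14],[15,16],[17,14],[19,3],[22,16],[26,11],[29,0],[31,9],[32,19],[40,16],[50,0]]
[[0,20],[12,14],[15,16],[17,14],[19,3],[22,16],[26,11],[29,0],[31,9],[32,19],[40,16],[46,20],[50,0]]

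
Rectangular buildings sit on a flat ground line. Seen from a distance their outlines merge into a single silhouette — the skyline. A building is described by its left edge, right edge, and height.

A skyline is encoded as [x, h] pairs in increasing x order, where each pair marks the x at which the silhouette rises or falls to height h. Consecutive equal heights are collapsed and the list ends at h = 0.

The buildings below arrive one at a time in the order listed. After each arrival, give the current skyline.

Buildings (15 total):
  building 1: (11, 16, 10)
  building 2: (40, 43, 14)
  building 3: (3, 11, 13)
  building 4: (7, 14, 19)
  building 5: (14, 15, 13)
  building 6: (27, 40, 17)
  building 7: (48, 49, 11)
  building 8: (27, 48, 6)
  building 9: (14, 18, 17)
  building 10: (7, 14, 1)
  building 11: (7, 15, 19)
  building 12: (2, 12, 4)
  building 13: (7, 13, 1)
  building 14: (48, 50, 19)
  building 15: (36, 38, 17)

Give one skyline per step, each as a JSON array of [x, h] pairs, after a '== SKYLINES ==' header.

== SKYLINES ==
[[11,10],[16,0]]
[[11,10],[16,0],[40,14],[43,0]]
[[3,13],[11,10],[16,0],[40,14],[43,0]]
[[3,13],[7,19],[14,10],[16,0],[40,14],[43,0]]
[[3,13],[7,19],[14,13],[15,10],[16,0],[40,14],[43,0]]
[[3,13],[7,19],[14,13],[15,10],[16,0],[27,17],[40,14],[43,0]]
[[3,13],[7,19],[14,13],[15,10],[16,0],[27,17],[40,14],[43,0],[48,11],[49,0]]
[[3,13],[7,19],[14,13],[15,10],[16,0],[27,17],[40,14],[43,6],[48,11],[49,0]]
[[3,13],[7,19],[14,17],[18,0],[27,17],[40,14],[43,6],[48,11],[49,0]]
[[3,13],[7,19],[14,17],[18,0],[27,17],[40,14],[43,6],[48,11],[49,0]]
[[3,13],[7,19],[15,17],[18,0],[27,17],[40,14],[43,6],[48,11],[49,0]]
[[2,4],[3,13],[7,19],[15,17],[18,0],[27,17],[40,14],[43,6],[48,11],[49,0]]
[[2,4],[3,13],[7,19],[15,17],[18,0],[27,17],[40,14],[43,6],[48,11],[49,0]]
[[2,4],[3,13],[7,19],[15,17],[18,0],[27,17],[40,14],[43,6],[48,19],[50,0]]
[[2,4],[3,13],[7,19],[15,17],[18,0],[27,17],[40,14],[43,6],[48,19],[50,0]]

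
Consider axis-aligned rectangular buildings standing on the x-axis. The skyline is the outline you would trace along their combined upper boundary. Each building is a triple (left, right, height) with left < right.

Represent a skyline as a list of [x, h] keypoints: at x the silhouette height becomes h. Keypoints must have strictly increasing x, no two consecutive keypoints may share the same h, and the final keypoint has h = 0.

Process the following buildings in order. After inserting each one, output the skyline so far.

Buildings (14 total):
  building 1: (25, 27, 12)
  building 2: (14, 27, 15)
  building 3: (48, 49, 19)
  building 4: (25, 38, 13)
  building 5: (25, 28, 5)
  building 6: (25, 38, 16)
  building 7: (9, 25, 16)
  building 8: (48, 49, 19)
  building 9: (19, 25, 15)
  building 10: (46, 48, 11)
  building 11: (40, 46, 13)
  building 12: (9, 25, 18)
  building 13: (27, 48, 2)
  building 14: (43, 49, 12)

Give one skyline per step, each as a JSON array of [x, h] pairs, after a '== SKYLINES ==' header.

== SKYLINES ==
[[25,12],[27,0]]
[[14,15],[27,0]]
[[14,15],[27,0],[48,19],[49,0]]
[[14,15],[27,13],[38,0],[48,19],[49,0]]
[[14,15],[27,13],[38,0],[48,19],[49,0]]
[[14,15],[25,16],[38,0],[48,19],[49,0]]
[[9,16],[38,0],[48,19],[49,0]]
[[9,16],[38,0],[48,19],[49,0]]
[[9,16],[38,0],[48,19],[49,0]]
[[9,16],[38,0],[46,11],[48,19],[49,0]]
[[9,16],[38,0],[40,13],[46,11],[48,19],[49,0]]
[[9,18],[25,16],[38,0],[40,13],[46,11],[48,19],[49,0]]
[[9,18],[25,16],[38,2],[40,13],[46,11],[48,19],[49,0]]
[[9,18],[25,16],[38,2],[40,13],[46,12],[48,19],[49,0]]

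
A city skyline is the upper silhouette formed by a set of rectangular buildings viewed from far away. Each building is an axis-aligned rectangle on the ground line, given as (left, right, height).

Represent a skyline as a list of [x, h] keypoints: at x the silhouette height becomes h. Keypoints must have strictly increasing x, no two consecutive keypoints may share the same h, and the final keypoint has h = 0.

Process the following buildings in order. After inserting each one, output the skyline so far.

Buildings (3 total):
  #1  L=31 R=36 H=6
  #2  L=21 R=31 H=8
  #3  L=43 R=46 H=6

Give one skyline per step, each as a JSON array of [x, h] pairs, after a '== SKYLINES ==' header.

== SKYLINES ==
[[31,6],[36,0]]
[[21,8],[31,6],[36,0]]
[[21,8],[31,6],[36,0],[43,6],[46,0]]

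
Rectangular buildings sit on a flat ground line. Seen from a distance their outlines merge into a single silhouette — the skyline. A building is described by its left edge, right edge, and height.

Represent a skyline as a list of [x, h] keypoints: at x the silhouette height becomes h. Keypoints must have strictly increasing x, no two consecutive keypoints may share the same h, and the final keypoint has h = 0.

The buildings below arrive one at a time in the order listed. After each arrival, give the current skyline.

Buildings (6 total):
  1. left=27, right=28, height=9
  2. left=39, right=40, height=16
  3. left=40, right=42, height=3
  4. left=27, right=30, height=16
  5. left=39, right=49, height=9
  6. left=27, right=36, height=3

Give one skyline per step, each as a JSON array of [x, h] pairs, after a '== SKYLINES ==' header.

== SKYLINES ==
[[27,9],[28,0]]
[[27,9],[28,0],[39,16],[40,0]]
[[27,9],[28,0],[39,16],[40,3],[42,0]]
[[27,16],[30,0],[39,16],[40,3],[42,0]]
[[27,16],[30,0],[39,16],[40,9],[49,0]]
[[27,16],[30,3],[36,0],[39,16],[40,9],[49,0]]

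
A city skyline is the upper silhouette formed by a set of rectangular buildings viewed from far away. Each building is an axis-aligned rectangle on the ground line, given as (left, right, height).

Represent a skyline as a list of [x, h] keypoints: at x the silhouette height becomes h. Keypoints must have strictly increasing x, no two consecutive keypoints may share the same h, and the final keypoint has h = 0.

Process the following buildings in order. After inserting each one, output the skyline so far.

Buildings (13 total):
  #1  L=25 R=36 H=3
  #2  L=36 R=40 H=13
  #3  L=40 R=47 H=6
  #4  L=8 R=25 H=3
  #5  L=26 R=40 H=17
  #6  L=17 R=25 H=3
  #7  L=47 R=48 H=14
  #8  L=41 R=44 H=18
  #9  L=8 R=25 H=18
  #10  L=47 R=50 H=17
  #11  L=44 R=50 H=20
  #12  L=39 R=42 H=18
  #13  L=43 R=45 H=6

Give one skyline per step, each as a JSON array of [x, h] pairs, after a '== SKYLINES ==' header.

== SKYLINES ==
[[25,3],[36,0]]
[[25,3],[36,13],[40,0]]
[[25,3],[36,13],[40,6],[47,0]]
[[8,3],[36,13],[40,6],[47,0]]
[[8,3],[26,17],[40,6],[47,0]]
[[8,3],[26,17],[40,6],[47,0]]
[[8,3],[26,17],[40,6],[47,14],[48,0]]
[[8,3],[26,17],[40,6],[41,18],[44,6],[47,14],[48,0]]
[[8,18],[25,3],[26,17],[40,6],[41,18],[44,6],[47,14],[48,0]]
[[8,18],[25,3],[26,17],[40,6],[41,18],[44,6],[47,17],[50,0]]
[[8,18],[25,3],[26,17],[40,6],[41,18],[44,20],[50,0]]
[[8,18],[25,3],[26,17],[39,18],[44,20],[50,0]]
[[8,18],[25,3],[26,17],[39,18],[44,20],[50,0]]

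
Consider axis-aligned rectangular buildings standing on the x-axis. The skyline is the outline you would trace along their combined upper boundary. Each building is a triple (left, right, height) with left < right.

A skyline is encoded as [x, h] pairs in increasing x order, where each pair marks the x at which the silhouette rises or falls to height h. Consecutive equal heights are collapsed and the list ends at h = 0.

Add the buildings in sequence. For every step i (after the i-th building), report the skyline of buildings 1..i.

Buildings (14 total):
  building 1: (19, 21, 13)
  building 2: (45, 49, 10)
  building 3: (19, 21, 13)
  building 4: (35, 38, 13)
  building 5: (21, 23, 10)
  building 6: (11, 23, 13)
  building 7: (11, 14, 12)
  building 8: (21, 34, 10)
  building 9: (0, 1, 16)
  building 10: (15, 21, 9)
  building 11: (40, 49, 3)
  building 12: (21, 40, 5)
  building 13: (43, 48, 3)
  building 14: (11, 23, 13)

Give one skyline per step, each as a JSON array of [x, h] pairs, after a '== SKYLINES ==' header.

== SKYLINES ==
[[19,13],[21,0]]
[[19,13],[21,0],[45,10],[49,0]]
[[19,13],[21,0],[45,10],[49,0]]
[[19,13],[21,0],[35,13],[38,0],[45,10],[49,0]]
[[19,13],[21,10],[23,0],[35,13],[38,0],[45,10],[49,0]]
[[11,13],[23,0],[35,13],[38,0],[45,10],[49,0]]
[[11,13],[23,0],[35,13],[38,0],[45,10],[49,0]]
[[11,13],[23,10],[34,0],[35,13],[38,0],[45,10],[49,0]]
[[0,16],[1,0],[11,13],[23,10],[34,0],[35,13],[38,0],[45,10],[49,0]]
[[0,16],[1,0],[11,13],[23,10],[34,0],[35,13],[38,0],[45,10],[49,0]]
[[0,16],[1,0],[11,13],[23,10],[34,0],[35,13],[38,0],[40,3],[45,10],[49,0]]
[[0,16],[1,0],[11,13],[23,10],[34,5],[35,13],[38,5],[40,3],[45,10],[49,0]]
[[0,16],[1,0],[11,13],[23,10],[34,5],[35,13],[38,5],[40,3],[45,10],[49,0]]
[[0,16],[1,0],[11,13],[23,10],[34,5],[35,13],[38,5],[40,3],[45,10],[49,0]]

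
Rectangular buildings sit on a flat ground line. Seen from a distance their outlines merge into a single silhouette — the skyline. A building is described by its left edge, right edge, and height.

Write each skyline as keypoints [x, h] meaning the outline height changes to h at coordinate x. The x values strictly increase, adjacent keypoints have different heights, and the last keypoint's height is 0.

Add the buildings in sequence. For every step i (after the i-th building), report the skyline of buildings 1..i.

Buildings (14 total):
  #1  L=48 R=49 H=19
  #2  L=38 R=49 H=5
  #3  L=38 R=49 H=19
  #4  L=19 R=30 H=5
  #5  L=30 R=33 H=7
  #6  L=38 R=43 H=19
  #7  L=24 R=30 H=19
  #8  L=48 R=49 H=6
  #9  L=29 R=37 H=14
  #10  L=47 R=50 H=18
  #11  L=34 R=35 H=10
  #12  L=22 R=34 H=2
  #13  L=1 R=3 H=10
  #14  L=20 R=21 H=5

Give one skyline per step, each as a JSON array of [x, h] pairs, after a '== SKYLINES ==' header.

== SKYLINES ==
[[48,19],[49,0]]
[[38,5],[48,19],[49,0]]
[[38,19],[49,0]]
[[19,5],[30,0],[38,19],[49,0]]
[[19,5],[30,7],[33,0],[38,19],[49,0]]
[[19,5],[30,7],[33,0],[38,19],[49,0]]
[[19,5],[24,19],[30,7],[33,0],[38,19],[49,0]]
[[19,5],[24,19],[30,7],[33,0],[38,19],[49,0]]
[[19,5],[24,19],[30,14],[37,0],[38,19],[49,0]]
[[19,5],[24,19],[30,14],[37,0],[38,19],[49,18],[50,0]]
[[19,5],[24,19],[30,14],[37,0],[38,19],[49,18],[50,0]]
[[19,5],[24,19],[30,14],[37,0],[38,19],[49,18],[50,0]]
[[1,10],[3,0],[19,5],[24,19],[30,14],[37,0],[38,19],[49,18],[50,0]]
[[1,10],[3,0],[19,5],[24,19],[30,14],[37,0],[38,19],[49,18],[50,0]]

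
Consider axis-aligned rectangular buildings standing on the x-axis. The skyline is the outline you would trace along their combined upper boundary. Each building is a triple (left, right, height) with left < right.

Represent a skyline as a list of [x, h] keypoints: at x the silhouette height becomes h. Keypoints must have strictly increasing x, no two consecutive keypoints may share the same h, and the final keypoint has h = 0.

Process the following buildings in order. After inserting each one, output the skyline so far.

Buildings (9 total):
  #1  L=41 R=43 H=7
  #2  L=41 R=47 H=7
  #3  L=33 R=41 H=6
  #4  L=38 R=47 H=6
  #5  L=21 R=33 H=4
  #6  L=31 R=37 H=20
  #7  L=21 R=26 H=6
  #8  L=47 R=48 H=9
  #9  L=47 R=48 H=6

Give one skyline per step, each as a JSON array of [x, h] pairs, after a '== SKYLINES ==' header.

== SKYLINES ==
[[41,7],[43,0]]
[[41,7],[47,0]]
[[33,6],[41,7],[47,0]]
[[33,6],[41,7],[47,0]]
[[21,4],[33,6],[41,7],[47,0]]
[[21,4],[31,20],[37,6],[41,7],[47,0]]
[[21,6],[26,4],[31,20],[37,6],[41,7],[47,0]]
[[21,6],[26,4],[31,20],[37,6],[41,7],[47,9],[48,0]]
[[21,6],[26,4],[31,20],[37,6],[41,7],[47,9],[48,0]]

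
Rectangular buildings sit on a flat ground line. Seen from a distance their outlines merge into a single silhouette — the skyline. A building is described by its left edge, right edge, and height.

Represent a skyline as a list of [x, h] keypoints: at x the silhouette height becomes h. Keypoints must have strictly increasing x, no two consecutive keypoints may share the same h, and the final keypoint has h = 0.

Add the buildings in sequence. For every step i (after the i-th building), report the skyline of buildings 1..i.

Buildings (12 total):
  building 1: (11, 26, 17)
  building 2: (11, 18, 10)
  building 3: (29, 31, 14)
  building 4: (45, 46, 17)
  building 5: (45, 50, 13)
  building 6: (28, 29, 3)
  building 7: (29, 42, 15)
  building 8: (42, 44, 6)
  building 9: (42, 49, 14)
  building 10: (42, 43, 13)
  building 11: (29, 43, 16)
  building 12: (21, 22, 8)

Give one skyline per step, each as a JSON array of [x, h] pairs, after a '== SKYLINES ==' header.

== SKYLINES ==
[[11,17],[26,0]]
[[11,17],[26,0]]
[[11,17],[26,0],[29,14],[31,0]]
[[11,17],[26,0],[29,14],[31,0],[45,17],[46,0]]
[[11,17],[26,0],[29,14],[31,0],[45,17],[46,13],[50,0]]
[[11,17],[26,0],[28,3],[29,14],[31,0],[45,17],[46,13],[50,0]]
[[11,17],[26,0],[28,3],[29,15],[42,0],[45,17],[46,13],[50,0]]
[[11,17],[26,0],[28,3],[29,15],[42,6],[44,0],[45,17],[46,13],[50,0]]
[[11,17],[26,0],[28,3],[29,15],[42,14],[45,17],[46,14],[49,13],[50,0]]
[[11,17],[26,0],[28,3],[29,15],[42,14],[45,17],[46,14],[49,13],[50,0]]
[[11,17],[26,0],[28,3],[29,16],[43,14],[45,17],[46,14],[49,13],[50,0]]
[[11,17],[26,0],[28,3],[29,16],[43,14],[45,17],[46,14],[49,13],[50,0]]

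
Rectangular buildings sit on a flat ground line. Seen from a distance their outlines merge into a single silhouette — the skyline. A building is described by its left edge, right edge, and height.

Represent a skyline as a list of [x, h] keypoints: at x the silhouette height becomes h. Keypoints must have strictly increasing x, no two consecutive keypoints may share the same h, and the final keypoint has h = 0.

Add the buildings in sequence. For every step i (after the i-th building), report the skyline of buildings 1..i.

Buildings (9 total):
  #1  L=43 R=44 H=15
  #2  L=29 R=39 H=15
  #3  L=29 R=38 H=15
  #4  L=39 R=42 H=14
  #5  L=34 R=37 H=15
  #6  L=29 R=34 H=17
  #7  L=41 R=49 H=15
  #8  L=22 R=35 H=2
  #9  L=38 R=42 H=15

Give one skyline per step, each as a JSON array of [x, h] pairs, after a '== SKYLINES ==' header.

== SKYLINES ==
[[43,15],[44,0]]
[[29,15],[39,0],[43,15],[44,0]]
[[29,15],[39,0],[43,15],[44,0]]
[[29,15],[39,14],[42,0],[43,15],[44,0]]
[[29,15],[39,14],[42,0],[43,15],[44,0]]
[[29,17],[34,15],[39,14],[42,0],[43,15],[44,0]]
[[29,17],[34,15],[39,14],[41,15],[49,0]]
[[22,2],[29,17],[34,15],[39,14],[41,15],[49,0]]
[[22,2],[29,17],[34,15],[49,0]]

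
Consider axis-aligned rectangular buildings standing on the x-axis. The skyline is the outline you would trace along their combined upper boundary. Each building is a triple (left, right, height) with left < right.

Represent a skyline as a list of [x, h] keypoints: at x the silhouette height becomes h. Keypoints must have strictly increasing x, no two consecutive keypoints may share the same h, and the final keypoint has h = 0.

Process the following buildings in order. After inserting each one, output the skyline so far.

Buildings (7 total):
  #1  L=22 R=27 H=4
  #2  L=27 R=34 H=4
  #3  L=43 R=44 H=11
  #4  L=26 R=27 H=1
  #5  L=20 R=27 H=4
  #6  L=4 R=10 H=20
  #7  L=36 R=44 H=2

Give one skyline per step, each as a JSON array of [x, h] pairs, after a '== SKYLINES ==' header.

== SKYLINES ==
[[22,4],[27,0]]
[[22,4],[34,0]]
[[22,4],[34,0],[43,11],[44,0]]
[[22,4],[34,0],[43,11],[44,0]]
[[20,4],[34,0],[43,11],[44,0]]
[[4,20],[10,0],[20,4],[34,0],[43,11],[44,0]]
[[4,20],[10,0],[20,4],[34,0],[36,2],[43,11],[44,0]]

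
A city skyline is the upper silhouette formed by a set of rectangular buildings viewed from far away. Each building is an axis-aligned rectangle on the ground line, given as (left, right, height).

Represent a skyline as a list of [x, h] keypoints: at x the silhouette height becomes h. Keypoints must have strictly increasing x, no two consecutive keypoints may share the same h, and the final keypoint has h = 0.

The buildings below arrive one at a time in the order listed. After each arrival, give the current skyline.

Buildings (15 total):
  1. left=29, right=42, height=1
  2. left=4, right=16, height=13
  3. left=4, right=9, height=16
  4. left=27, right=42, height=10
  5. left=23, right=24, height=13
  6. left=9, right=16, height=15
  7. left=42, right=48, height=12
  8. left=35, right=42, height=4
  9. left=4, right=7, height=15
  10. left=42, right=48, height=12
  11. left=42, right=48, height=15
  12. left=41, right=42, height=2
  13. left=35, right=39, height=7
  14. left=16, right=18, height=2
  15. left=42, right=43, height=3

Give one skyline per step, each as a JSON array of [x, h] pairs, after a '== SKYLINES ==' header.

== SKYLINES ==
[[29,1],[42,0]]
[[4,13],[16,0],[29,1],[42,0]]
[[4,16],[9,13],[16,0],[29,1],[42,0]]
[[4,16],[9,13],[16,0],[27,10],[42,0]]
[[4,16],[9,13],[16,0],[23,13],[24,0],[27,10],[42,0]]
[[4,16],[9,15],[16,0],[23,13],[24,0],[27,10],[42,0]]
[[4,16],[9,15],[16,0],[23,13],[24,0],[27,10],[42,12],[48,0]]
[[4,16],[9,15],[16,0],[23,13],[24,0],[27,10],[42,12],[48,0]]
[[4,16],[9,15],[16,0],[23,13],[24,0],[27,10],[42,12],[48,0]]
[[4,16],[9,15],[16,0],[23,13],[24,0],[27,10],[42,12],[48,0]]
[[4,16],[9,15],[16,0],[23,13],[24,0],[27,10],[42,15],[48,0]]
[[4,16],[9,15],[16,0],[23,13],[24,0],[27,10],[42,15],[48,0]]
[[4,16],[9,15],[16,0],[23,13],[24,0],[27,10],[42,15],[48,0]]
[[4,16],[9,15],[16,2],[18,0],[23,13],[24,0],[27,10],[42,15],[48,0]]
[[4,16],[9,15],[16,2],[18,0],[23,13],[24,0],[27,10],[42,15],[48,0]]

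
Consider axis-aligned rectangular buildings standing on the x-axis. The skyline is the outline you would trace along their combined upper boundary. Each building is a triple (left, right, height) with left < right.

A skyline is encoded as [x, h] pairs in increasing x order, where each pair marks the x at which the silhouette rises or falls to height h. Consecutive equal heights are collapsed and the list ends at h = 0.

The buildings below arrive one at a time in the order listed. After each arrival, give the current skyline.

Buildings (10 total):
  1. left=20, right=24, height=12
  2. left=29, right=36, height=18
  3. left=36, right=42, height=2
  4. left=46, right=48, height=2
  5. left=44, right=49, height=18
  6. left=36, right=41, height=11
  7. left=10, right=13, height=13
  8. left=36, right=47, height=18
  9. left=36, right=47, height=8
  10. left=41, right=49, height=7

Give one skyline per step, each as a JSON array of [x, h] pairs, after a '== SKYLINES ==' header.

== SKYLINES ==
[[20,12],[24,0]]
[[20,12],[24,0],[29,18],[36,0]]
[[20,12],[24,0],[29,18],[36,2],[42,0]]
[[20,12],[24,0],[29,18],[36,2],[42,0],[46,2],[48,0]]
[[20,12],[24,0],[29,18],[36,2],[42,0],[44,18],[49,0]]
[[20,12],[24,0],[29,18],[36,11],[41,2],[42,0],[44,18],[49,0]]
[[10,13],[13,0],[20,12],[24,0],[29,18],[36,11],[41,2],[42,0],[44,18],[49,0]]
[[10,13],[13,0],[20,12],[24,0],[29,18],[49,0]]
[[10,13],[13,0],[20,12],[24,0],[29,18],[49,0]]
[[10,13],[13,0],[20,12],[24,0],[29,18],[49,0]]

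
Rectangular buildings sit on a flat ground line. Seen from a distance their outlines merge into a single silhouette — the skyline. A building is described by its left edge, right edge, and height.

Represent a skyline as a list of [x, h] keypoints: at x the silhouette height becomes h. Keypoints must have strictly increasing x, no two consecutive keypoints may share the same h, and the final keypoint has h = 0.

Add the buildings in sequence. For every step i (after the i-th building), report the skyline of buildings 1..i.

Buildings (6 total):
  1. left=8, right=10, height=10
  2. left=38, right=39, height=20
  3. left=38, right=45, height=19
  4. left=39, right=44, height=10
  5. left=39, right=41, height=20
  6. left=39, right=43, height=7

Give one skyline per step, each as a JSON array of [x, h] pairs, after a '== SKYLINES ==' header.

== SKYLINES ==
[[8,10],[10,0]]
[[8,10],[10,0],[38,20],[39,0]]
[[8,10],[10,0],[38,20],[39,19],[45,0]]
[[8,10],[10,0],[38,20],[39,19],[45,0]]
[[8,10],[10,0],[38,20],[41,19],[45,0]]
[[8,10],[10,0],[38,20],[41,19],[45,0]]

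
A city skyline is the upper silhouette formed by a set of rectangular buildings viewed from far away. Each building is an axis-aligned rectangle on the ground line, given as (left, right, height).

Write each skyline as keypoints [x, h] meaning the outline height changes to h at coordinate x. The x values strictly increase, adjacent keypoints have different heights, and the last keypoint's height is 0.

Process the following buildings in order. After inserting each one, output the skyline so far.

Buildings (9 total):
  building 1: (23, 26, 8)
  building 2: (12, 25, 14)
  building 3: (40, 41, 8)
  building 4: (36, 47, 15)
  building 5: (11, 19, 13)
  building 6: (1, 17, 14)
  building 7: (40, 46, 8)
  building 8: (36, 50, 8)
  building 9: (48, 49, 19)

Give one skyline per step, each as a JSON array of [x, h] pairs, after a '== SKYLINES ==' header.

== SKYLINES ==
[[23,8],[26,0]]
[[12,14],[25,8],[26,0]]
[[12,14],[25,8],[26,0],[40,8],[41,0]]
[[12,14],[25,8],[26,0],[36,15],[47,0]]
[[11,13],[12,14],[25,8],[26,0],[36,15],[47,0]]
[[1,14],[25,8],[26,0],[36,15],[47,0]]
[[1,14],[25,8],[26,0],[36,15],[47,0]]
[[1,14],[25,8],[26,0],[36,15],[47,8],[50,0]]
[[1,14],[25,8],[26,0],[36,15],[47,8],[48,19],[49,8],[50,0]]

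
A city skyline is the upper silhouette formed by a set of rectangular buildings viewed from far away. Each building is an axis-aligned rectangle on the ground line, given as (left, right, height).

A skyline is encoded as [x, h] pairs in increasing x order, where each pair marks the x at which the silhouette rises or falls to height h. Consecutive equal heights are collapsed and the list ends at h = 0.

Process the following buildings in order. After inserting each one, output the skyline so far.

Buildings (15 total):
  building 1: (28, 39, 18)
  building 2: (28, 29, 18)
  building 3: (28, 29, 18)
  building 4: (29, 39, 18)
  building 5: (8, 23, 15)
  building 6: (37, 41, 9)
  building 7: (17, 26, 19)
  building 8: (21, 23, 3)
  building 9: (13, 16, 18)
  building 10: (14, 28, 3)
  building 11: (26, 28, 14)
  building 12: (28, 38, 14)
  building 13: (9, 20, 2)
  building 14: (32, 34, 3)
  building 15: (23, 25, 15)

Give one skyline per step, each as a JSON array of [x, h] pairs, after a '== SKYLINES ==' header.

== SKYLINES ==
[[28,18],[39,0]]
[[28,18],[39,0]]
[[28,18],[39,0]]
[[28,18],[39,0]]
[[8,15],[23,0],[28,18],[39,0]]
[[8,15],[23,0],[28,18],[39,9],[41,0]]
[[8,15],[17,19],[26,0],[28,18],[39,9],[41,0]]
[[8,15],[17,19],[26,0],[28,18],[39,9],[41,0]]
[[8,15],[13,18],[16,15],[17,19],[26,0],[28,18],[39,9],[41,0]]
[[8,15],[13,18],[16,15],[17,19],[26,3],[28,18],[39,9],[41,0]]
[[8,15],[13,18],[16,15],[17,19],[26,14],[28,18],[39,9],[41,0]]
[[8,15],[13,18],[16,15],[17,19],[26,14],[28,18],[39,9],[41,0]]
[[8,15],[13,18],[16,15],[17,19],[26,14],[28,18],[39,9],[41,0]]
[[8,15],[13,18],[16,15],[17,19],[26,14],[28,18],[39,9],[41,0]]
[[8,15],[13,18],[16,15],[17,19],[26,14],[28,18],[39,9],[41,0]]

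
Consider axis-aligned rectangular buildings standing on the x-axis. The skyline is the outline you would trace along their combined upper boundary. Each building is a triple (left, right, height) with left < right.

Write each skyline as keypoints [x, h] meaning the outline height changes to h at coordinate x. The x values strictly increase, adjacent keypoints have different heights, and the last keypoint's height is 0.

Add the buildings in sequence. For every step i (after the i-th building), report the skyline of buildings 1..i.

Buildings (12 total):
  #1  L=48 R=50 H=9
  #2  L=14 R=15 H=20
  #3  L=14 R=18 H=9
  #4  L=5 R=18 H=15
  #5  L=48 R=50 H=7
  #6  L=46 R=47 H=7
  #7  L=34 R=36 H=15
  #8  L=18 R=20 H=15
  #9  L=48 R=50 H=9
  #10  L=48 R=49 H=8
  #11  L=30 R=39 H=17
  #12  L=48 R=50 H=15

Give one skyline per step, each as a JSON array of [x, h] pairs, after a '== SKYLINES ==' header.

== SKYLINES ==
[[48,9],[50,0]]
[[14,20],[15,0],[48,9],[50,0]]
[[14,20],[15,9],[18,0],[48,9],[50,0]]
[[5,15],[14,20],[15,15],[18,0],[48,9],[50,0]]
[[5,15],[14,20],[15,15],[18,0],[48,9],[50,0]]
[[5,15],[14,20],[15,15],[18,0],[46,7],[47,0],[48,9],[50,0]]
[[5,15],[14,20],[15,15],[18,0],[34,15],[36,0],[46,7],[47,0],[48,9],[50,0]]
[[5,15],[14,20],[15,15],[20,0],[34,15],[36,0],[46,7],[47,0],[48,9],[50,0]]
[[5,15],[14,20],[15,15],[20,0],[34,15],[36,0],[46,7],[47,0],[48,9],[50,0]]
[[5,15],[14,20],[15,15],[20,0],[34,15],[36,0],[46,7],[47,0],[48,9],[50,0]]
[[5,15],[14,20],[15,15],[20,0],[30,17],[39,0],[46,7],[47,0],[48,9],[50,0]]
[[5,15],[14,20],[15,15],[20,0],[30,17],[39,0],[46,7],[47,0],[48,15],[50,0]]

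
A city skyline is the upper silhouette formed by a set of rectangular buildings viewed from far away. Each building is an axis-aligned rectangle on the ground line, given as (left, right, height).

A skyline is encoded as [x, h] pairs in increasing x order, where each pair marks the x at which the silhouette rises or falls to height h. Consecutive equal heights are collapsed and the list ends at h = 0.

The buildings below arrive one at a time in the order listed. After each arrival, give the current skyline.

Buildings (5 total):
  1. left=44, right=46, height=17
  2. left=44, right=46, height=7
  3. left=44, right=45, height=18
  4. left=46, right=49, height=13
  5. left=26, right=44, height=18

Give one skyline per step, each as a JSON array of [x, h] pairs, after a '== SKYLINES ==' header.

== SKYLINES ==
[[44,17],[46,0]]
[[44,17],[46,0]]
[[44,18],[45,17],[46,0]]
[[44,18],[45,17],[46,13],[49,0]]
[[26,18],[45,17],[46,13],[49,0]]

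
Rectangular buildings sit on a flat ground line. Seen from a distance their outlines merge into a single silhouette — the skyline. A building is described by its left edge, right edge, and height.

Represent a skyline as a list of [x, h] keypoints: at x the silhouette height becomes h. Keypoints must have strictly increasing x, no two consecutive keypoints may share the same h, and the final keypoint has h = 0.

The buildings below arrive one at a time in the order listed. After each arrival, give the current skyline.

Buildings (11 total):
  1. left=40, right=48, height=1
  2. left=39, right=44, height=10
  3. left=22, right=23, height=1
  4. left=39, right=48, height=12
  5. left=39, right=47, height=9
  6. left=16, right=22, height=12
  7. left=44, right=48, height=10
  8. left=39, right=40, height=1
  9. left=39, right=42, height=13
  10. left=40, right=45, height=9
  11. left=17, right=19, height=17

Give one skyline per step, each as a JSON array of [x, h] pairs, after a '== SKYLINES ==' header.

== SKYLINES ==
[[40,1],[48,0]]
[[39,10],[44,1],[48,0]]
[[22,1],[23,0],[39,10],[44,1],[48,0]]
[[22,1],[23,0],[39,12],[48,0]]
[[22,1],[23,0],[39,12],[48,0]]
[[16,12],[22,1],[23,0],[39,12],[48,0]]
[[16,12],[22,1],[23,0],[39,12],[48,0]]
[[16,12],[22,1],[23,0],[39,12],[48,0]]
[[16,12],[22,1],[23,0],[39,13],[42,12],[48,0]]
[[16,12],[22,1],[23,0],[39,13],[42,12],[48,0]]
[[16,12],[17,17],[19,12],[22,1],[23,0],[39,13],[42,12],[48,0]]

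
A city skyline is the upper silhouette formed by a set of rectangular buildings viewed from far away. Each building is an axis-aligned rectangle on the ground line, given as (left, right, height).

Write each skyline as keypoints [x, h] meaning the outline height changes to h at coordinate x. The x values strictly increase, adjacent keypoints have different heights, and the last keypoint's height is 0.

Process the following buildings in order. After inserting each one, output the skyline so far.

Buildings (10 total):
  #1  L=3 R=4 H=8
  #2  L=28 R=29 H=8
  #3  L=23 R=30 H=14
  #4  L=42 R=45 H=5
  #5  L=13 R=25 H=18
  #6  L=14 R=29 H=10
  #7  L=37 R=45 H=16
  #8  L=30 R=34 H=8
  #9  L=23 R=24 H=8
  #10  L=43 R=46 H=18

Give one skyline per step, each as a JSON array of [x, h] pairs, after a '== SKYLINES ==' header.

== SKYLINES ==
[[3,8],[4,0]]
[[3,8],[4,0],[28,8],[29,0]]
[[3,8],[4,0],[23,14],[30,0]]
[[3,8],[4,0],[23,14],[30,0],[42,5],[45,0]]
[[3,8],[4,0],[13,18],[25,14],[30,0],[42,5],[45,0]]
[[3,8],[4,0],[13,18],[25,14],[30,0],[42,5],[45,0]]
[[3,8],[4,0],[13,18],[25,14],[30,0],[37,16],[45,0]]
[[3,8],[4,0],[13,18],[25,14],[30,8],[34,0],[37,16],[45,0]]
[[3,8],[4,0],[13,18],[25,14],[30,8],[34,0],[37,16],[45,0]]
[[3,8],[4,0],[13,18],[25,14],[30,8],[34,0],[37,16],[43,18],[46,0]]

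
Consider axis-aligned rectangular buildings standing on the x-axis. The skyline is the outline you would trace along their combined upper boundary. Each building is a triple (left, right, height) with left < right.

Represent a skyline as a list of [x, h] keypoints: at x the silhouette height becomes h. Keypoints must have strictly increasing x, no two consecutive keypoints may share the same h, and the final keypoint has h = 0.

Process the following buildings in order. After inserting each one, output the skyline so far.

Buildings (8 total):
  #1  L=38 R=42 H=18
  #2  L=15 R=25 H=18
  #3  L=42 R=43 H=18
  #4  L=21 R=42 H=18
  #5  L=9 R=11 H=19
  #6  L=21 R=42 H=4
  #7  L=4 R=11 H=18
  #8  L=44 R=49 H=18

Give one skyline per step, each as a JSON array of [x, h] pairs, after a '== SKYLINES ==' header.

== SKYLINES ==
[[38,18],[42,0]]
[[15,18],[25,0],[38,18],[42,0]]
[[15,18],[25,0],[38,18],[43,0]]
[[15,18],[43,0]]
[[9,19],[11,0],[15,18],[43,0]]
[[9,19],[11,0],[15,18],[43,0]]
[[4,18],[9,19],[11,0],[15,18],[43,0]]
[[4,18],[9,19],[11,0],[15,18],[43,0],[44,18],[49,0]]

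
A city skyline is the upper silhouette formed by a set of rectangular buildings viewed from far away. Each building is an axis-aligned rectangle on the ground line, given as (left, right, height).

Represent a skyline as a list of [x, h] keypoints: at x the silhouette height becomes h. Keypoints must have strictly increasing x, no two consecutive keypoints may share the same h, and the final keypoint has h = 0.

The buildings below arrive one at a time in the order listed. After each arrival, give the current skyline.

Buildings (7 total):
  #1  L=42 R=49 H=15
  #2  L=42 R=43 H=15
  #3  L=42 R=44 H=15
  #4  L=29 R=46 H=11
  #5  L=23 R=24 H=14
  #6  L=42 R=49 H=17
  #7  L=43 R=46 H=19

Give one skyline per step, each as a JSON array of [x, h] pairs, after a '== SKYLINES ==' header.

== SKYLINES ==
[[42,15],[49,0]]
[[42,15],[49,0]]
[[42,15],[49,0]]
[[29,11],[42,15],[49,0]]
[[23,14],[24,0],[29,11],[42,15],[49,0]]
[[23,14],[24,0],[29,11],[42,17],[49,0]]
[[23,14],[24,0],[29,11],[42,17],[43,19],[46,17],[49,0]]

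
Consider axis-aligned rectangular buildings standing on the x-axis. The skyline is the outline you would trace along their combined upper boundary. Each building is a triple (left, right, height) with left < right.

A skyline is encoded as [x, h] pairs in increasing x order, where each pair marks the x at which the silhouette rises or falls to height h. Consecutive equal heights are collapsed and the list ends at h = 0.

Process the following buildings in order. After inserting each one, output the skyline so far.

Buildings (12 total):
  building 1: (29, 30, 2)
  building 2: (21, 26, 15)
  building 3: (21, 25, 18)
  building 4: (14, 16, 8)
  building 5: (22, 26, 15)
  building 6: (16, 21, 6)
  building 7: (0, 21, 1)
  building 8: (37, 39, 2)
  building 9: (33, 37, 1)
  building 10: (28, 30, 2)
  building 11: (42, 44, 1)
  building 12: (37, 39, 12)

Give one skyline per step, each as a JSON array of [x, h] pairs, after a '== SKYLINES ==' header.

== SKYLINES ==
[[29,2],[30,0]]
[[21,15],[26,0],[29,2],[30,0]]
[[21,18],[25,15],[26,0],[29,2],[30,0]]
[[14,8],[16,0],[21,18],[25,15],[26,0],[29,2],[30,0]]
[[14,8],[16,0],[21,18],[25,15],[26,0],[29,2],[30,0]]
[[14,8],[16,6],[21,18],[25,15],[26,0],[29,2],[30,0]]
[[0,1],[14,8],[16,6],[21,18],[25,15],[26,0],[29,2],[30,0]]
[[0,1],[14,8],[16,6],[21,18],[25,15],[26,0],[29,2],[30,0],[37,2],[39,0]]
[[0,1],[14,8],[16,6],[21,18],[25,15],[26,0],[29,2],[30,0],[33,1],[37,2],[39,0]]
[[0,1],[14,8],[16,6],[21,18],[25,15],[26,0],[28,2],[30,0],[33,1],[37,2],[39,0]]
[[0,1],[14,8],[16,6],[21,18],[25,15],[26,0],[28,2],[30,0],[33,1],[37,2],[39,0],[42,1],[44,0]]
[[0,1],[14,8],[16,6],[21,18],[25,15],[26,0],[28,2],[30,0],[33,1],[37,12],[39,0],[42,1],[44,0]]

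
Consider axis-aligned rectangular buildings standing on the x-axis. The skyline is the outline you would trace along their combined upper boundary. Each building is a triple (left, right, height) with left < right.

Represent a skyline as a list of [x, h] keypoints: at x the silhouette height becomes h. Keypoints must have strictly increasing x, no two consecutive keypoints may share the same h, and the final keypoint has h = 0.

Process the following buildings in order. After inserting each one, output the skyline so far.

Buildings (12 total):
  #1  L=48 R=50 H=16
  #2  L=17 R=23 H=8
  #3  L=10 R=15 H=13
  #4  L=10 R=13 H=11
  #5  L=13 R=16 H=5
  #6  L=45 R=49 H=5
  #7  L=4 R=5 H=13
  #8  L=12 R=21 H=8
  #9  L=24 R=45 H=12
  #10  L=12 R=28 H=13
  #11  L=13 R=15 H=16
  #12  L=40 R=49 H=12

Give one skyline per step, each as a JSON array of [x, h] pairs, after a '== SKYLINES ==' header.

== SKYLINES ==
[[48,16],[50,0]]
[[17,8],[23,0],[48,16],[50,0]]
[[10,13],[15,0],[17,8],[23,0],[48,16],[50,0]]
[[10,13],[15,0],[17,8],[23,0],[48,16],[50,0]]
[[10,13],[15,5],[16,0],[17,8],[23,0],[48,16],[50,0]]
[[10,13],[15,5],[16,0],[17,8],[23,0],[45,5],[48,16],[50,0]]
[[4,13],[5,0],[10,13],[15,5],[16,0],[17,8],[23,0],[45,5],[48,16],[50,0]]
[[4,13],[5,0],[10,13],[15,8],[23,0],[45,5],[48,16],[50,0]]
[[4,13],[5,0],[10,13],[15,8],[23,0],[24,12],[45,5],[48,16],[50,0]]
[[4,13],[5,0],[10,13],[28,12],[45,5],[48,16],[50,0]]
[[4,13],[5,0],[10,13],[13,16],[15,13],[28,12],[45,5],[48,16],[50,0]]
[[4,13],[5,0],[10,13],[13,16],[15,13],[28,12],[48,16],[50,0]]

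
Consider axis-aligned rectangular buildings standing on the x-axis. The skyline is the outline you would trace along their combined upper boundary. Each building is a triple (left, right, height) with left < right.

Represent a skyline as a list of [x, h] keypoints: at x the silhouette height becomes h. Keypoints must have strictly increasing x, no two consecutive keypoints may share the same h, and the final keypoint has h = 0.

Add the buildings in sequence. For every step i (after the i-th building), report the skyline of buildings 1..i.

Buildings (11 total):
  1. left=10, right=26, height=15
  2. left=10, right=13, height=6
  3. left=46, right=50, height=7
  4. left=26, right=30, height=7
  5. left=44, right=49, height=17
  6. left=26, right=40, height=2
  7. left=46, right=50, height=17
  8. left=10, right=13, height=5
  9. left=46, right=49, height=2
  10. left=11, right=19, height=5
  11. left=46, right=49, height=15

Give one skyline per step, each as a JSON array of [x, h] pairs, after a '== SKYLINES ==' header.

== SKYLINES ==
[[10,15],[26,0]]
[[10,15],[26,0]]
[[10,15],[26,0],[46,7],[50,0]]
[[10,15],[26,7],[30,0],[46,7],[50,0]]
[[10,15],[26,7],[30,0],[44,17],[49,7],[50,0]]
[[10,15],[26,7],[30,2],[40,0],[44,17],[49,7],[50,0]]
[[10,15],[26,7],[30,2],[40,0],[44,17],[50,0]]
[[10,15],[26,7],[30,2],[40,0],[44,17],[50,0]]
[[10,15],[26,7],[30,2],[40,0],[44,17],[50,0]]
[[10,15],[26,7],[30,2],[40,0],[44,17],[50,0]]
[[10,15],[26,7],[30,2],[40,0],[44,17],[50,0]]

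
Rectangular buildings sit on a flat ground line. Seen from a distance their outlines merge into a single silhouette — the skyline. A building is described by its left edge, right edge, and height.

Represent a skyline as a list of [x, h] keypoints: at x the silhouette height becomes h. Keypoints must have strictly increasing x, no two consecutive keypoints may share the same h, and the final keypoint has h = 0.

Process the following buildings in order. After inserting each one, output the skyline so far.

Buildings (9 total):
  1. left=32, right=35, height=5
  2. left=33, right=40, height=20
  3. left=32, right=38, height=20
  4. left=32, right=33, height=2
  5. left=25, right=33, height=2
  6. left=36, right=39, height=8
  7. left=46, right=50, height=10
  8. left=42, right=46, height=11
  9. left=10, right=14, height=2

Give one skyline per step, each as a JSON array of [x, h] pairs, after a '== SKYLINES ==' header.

== SKYLINES ==
[[32,5],[35,0]]
[[32,5],[33,20],[40,0]]
[[32,20],[40,0]]
[[32,20],[40,0]]
[[25,2],[32,20],[40,0]]
[[25,2],[32,20],[40,0]]
[[25,2],[32,20],[40,0],[46,10],[50,0]]
[[25,2],[32,20],[40,0],[42,11],[46,10],[50,0]]
[[10,2],[14,0],[25,2],[32,20],[40,0],[42,11],[46,10],[50,0]]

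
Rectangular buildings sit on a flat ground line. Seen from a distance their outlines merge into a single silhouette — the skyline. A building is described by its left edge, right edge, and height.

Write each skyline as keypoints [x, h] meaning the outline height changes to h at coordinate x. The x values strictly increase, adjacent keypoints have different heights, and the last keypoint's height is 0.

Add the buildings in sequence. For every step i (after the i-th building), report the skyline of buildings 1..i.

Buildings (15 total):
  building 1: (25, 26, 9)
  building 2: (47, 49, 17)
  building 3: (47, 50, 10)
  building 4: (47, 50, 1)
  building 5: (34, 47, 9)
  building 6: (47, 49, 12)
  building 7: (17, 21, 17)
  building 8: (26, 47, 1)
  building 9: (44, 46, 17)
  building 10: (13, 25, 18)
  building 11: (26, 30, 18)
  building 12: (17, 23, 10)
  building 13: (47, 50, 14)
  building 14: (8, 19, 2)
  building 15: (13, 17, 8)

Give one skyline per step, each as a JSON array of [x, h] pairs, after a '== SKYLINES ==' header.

== SKYLINES ==
[[25,9],[26,0]]
[[25,9],[26,0],[47,17],[49,0]]
[[25,9],[26,0],[47,17],[49,10],[50,0]]
[[25,9],[26,0],[47,17],[49,10],[50,0]]
[[25,9],[26,0],[34,9],[47,17],[49,10],[50,0]]
[[25,9],[26,0],[34,9],[47,17],[49,10],[50,0]]
[[17,17],[21,0],[25,9],[26,0],[34,9],[47,17],[49,10],[50,0]]
[[17,17],[21,0],[25,9],[26,1],[34,9],[47,17],[49,10],[50,0]]
[[17,17],[21,0],[25,9],[26,1],[34,9],[44,17],[46,9],[47,17],[49,10],[50,0]]
[[13,18],[25,9],[26,1],[34,9],[44,17],[46,9],[47,17],[49,10],[50,0]]
[[13,18],[25,9],[26,18],[30,1],[34,9],[44,17],[46,9],[47,17],[49,10],[50,0]]
[[13,18],[25,9],[26,18],[30,1],[34,9],[44,17],[46,9],[47,17],[49,10],[50,0]]
[[13,18],[25,9],[26,18],[30,1],[34,9],[44,17],[46,9],[47,17],[49,14],[50,0]]
[[8,2],[13,18],[25,9],[26,18],[30,1],[34,9],[44,17],[46,9],[47,17],[49,14],[50,0]]
[[8,2],[13,18],[25,9],[26,18],[30,1],[34,9],[44,17],[46,9],[47,17],[49,14],[50,0]]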